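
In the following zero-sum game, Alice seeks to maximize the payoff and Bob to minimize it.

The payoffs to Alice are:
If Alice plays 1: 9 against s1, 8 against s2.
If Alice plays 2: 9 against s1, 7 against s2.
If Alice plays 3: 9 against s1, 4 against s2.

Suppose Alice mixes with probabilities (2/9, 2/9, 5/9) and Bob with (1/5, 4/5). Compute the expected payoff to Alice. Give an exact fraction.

Against (1/5, 4/5), each row's expected payoff is 1: 41/5; 2: 37/5; 3: 5.
Taking the (2/9, 2/9, 5/9)-weighted average: (2/9)·(41/5) + (2/9)·(37/5) + (5/9)·(5) = 281/45.

281/45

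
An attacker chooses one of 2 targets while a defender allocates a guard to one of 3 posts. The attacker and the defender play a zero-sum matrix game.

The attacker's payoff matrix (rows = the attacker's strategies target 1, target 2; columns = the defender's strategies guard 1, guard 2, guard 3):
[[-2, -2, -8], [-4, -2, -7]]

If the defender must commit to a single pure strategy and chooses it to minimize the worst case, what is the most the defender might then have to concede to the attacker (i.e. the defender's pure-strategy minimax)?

-7

The worst case (largest entry) in each column is guard 1: -2, guard 2: -2, guard 3: -7.
The best (smallest) of these is -7.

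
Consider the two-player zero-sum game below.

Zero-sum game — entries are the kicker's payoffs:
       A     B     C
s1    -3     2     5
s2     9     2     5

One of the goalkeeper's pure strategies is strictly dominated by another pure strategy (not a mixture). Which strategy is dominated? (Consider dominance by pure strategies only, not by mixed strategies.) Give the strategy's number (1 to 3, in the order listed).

3

The goalkeeper prefers columns that give the kicker less. Compare C with B: 2 < 5, 2 < 5.
So B strictly dominates C for the goalkeeper; C is strictly dominated.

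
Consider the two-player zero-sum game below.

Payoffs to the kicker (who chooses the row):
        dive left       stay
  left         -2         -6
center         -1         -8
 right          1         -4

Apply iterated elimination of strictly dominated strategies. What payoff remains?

Row left is strictly dominated by row right (1>-2, -4>-6); eliminate left.
Row center is strictly dominated by row right (1>-1, -4>-8); eliminate center.
Column dive left is strictly dominated by stay for the goalkeeper (-4<1); eliminate dive left.
Only (right, stay) remains, with payoff -4.

-4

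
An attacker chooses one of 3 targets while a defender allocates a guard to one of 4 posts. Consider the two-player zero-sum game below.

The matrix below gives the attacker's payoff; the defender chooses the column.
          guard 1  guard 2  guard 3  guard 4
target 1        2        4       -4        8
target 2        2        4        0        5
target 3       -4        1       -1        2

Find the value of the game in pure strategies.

Row minima: -4, 0, -4 → the attacker's maximin is 0.
Column maxima: 2, 4, 0, 8 → the defender's minimax is 0.
They coincide at (target 2, guard 3), so the value is 0.

0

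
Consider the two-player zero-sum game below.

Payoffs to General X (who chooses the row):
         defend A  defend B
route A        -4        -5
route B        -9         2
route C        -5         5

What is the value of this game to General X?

Row route B is strictly dominated by row route C, so General X never plays it.
The remaining 2×2 game on (route A, route C) × (defend A, defend B) has no saddle point. Let General X play route A with probability p; indifference gives −4p − 5(1−p) = −5p + 5(1−p), so p = 10/11.
Similarly General Y's optimal q on defend A is 10/11, and the value is -4·(10/11) + (-5)·(1/11) = -45/11.

-45/11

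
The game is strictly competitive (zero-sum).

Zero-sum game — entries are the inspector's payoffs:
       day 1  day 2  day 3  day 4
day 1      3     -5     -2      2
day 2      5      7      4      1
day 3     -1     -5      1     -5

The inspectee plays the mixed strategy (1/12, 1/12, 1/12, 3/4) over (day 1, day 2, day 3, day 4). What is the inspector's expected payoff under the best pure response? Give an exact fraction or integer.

day 1: (3)·(1/12) + (-5)·(1/12) + (-2)·(1/12) + (2)·(3/4) = 7/6.
day 2: (5)·(1/12) + (7)·(1/12) + (4)·(1/12) + (1)·(3/4) = 25/12.
day 3: (-1)·(1/12) + (-5)·(1/12) + (1)·(1/12) + (-5)·(3/4) = -25/6.
The best pure response is day 2 with expected payoff 25/12.

25/12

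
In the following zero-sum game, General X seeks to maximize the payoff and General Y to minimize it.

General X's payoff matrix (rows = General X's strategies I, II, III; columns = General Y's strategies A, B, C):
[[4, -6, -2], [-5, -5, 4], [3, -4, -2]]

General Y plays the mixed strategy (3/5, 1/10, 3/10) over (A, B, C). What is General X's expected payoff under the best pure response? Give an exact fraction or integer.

I: (4)·(3/5) + (-6)·(1/10) + (-2)·(3/10) = 6/5.
II: (-5)·(3/5) + (-5)·(1/10) + (4)·(3/10) = -23/10.
III: (3)·(3/5) + (-4)·(1/10) + (-2)·(3/10) = 4/5.
The best pure response is I with expected payoff 6/5.

6/5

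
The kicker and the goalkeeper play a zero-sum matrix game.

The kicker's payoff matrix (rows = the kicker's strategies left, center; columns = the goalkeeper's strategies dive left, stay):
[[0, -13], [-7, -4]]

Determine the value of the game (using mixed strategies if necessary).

Row minima are -13 and -7, so the kicker's maximin is -7; column maxima are 0 and -4, so the goalkeeper's minimax is -4. These differ, so the equilibrium is in mixed strategies.
Let the kicker play left with probability p. The goalkeeper is indifferent when −7(1−p) = −13p − 4(1−p), giving p = 3/16.
Let the goalkeeper play dive left with probability q. The kicker is indifferent when −13(1−q) = −7q − 4(1−q), giving q = 9/16.
The value is 0·(9/16) + (-13)·(7/16) = -91/16.

-91/16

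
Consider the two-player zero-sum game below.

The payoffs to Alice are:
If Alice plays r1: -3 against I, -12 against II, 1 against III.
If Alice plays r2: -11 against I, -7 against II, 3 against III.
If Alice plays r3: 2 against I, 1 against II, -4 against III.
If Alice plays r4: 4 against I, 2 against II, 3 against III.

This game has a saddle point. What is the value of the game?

Row minima: -12, -11, -4, 2 → Alice's maximin is 2.
Column maxima: 4, 2, 3 → Bob's minimax is 2.
They coincide at (r4, II), so the value is 2.

2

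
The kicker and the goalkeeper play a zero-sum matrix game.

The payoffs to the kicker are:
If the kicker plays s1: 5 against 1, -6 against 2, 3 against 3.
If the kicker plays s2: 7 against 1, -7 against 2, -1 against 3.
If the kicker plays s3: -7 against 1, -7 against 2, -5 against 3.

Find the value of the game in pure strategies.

Row minima: -6, -7, -7 → the kicker's maximin is -6.
Column maxima: 7, -6, 3 → the goalkeeper's minimax is -6.
They coincide at (s1, 2), so the value is -6.

-6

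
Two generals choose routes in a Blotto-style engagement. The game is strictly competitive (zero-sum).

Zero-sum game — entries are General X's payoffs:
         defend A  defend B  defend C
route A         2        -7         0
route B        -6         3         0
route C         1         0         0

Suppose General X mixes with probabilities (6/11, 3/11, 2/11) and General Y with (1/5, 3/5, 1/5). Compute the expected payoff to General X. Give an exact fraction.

-103/55

Against (1/5, 3/5, 1/5), each row's expected payoff is route A: -19/5; route B: 3/5; route C: 1/5.
Taking the (6/11, 3/11, 2/11)-weighted average: (6/11)·(-19/5) + (3/11)·(3/5) + (2/11)·(1/5) = -103/55.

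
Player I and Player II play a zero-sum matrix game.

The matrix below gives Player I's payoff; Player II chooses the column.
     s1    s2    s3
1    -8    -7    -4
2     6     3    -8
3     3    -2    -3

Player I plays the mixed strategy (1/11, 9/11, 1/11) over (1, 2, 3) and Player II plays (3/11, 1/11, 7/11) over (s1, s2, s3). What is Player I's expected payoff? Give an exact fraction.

Against (3/11, 1/11, 7/11), each row's expected payoff is 1: -59/11; 2: -35/11; 3: -14/11.
Taking the (1/11, 9/11, 1/11)-weighted average: (1/11)·(-59/11) + (9/11)·(-35/11) + (1/11)·(-14/11) = -388/121.

-388/121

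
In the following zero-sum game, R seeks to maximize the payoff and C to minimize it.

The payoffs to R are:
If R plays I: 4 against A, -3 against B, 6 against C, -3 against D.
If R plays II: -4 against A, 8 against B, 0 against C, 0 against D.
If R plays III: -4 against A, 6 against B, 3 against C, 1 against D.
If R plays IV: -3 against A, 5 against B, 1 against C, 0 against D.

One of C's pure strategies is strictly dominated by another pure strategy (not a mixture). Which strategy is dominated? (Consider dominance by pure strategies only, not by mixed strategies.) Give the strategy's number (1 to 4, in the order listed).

3

C prefers columns that give R less. Compare C with A: 4 < 6, -4 < 0, -4 < 3, -3 < 1.
So A strictly dominates C for C; C is strictly dominated.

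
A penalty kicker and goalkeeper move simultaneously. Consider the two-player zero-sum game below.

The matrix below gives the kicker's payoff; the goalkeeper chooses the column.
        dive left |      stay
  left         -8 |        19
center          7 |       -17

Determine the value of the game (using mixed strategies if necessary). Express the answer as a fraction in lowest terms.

Row minima are -8 and -17, so the kicker's maximin is -8; column maxima are 7 and 19, so the goalkeeper's minimax is 7. These differ, so the equilibrium is in mixed strategies.
Let the kicker play left with probability p. The goalkeeper is indifferent when −8p + 7(1−p) = 19p − 17(1−p), giving p = 8/17.
Let the goalkeeper play dive left with probability q. The kicker is indifferent when −8q + 19(1−q) = 7q − 17(1−q), giving q = 12/17.
The value is -8·(12/17) + (19)·(5/17) = -1/17.

-1/17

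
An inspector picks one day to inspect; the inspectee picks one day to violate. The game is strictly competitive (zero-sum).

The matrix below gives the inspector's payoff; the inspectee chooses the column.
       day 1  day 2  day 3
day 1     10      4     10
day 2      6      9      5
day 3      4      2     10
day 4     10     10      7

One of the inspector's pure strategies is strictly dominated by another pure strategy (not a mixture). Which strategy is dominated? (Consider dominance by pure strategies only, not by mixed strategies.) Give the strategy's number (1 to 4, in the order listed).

2

Compare day 2 with day 4: 10 > 6, 10 > 9, 7 > 5.
So day 4 strictly dominates day 2 for the inspector; day 2 is strictly dominated.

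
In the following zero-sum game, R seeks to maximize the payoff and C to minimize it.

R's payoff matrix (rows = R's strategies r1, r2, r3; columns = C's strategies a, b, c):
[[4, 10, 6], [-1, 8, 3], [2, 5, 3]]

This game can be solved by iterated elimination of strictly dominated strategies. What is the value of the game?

Column c is strictly dominated by a for C (4<6, -1<3, 2<3); eliminate c.
Column b is strictly dominated by a for C (4<10, -1<8, 2<5); eliminate b.
Row r3 is strictly dominated by row r1 (4>2); eliminate r3.
Row r2 is strictly dominated by row r1 (4>-1); eliminate r2.
Only (r1, a) remains, with payoff 4.

4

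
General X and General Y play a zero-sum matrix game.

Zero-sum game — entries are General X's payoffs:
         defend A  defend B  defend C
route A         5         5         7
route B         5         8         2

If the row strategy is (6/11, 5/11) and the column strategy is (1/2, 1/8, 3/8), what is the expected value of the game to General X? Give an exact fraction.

223/44

Against (1/2, 1/8, 3/8), each row's expected payoff is route A: 23/4; route B: 17/4.
Taking the (6/11, 5/11)-weighted average: (6/11)·(23/4) + (5/11)·(17/4) = 223/44.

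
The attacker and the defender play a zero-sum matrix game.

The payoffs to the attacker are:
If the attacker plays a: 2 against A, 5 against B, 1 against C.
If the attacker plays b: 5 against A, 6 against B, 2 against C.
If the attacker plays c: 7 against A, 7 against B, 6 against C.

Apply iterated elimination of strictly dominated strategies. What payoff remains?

Column B is strictly dominated by C for the defender (1<5, 2<6, 6<7); eliminate B.
Column A is strictly dominated by C for the defender (1<2, 2<5, 6<7); eliminate A.
Row b is strictly dominated by row c (6>2); eliminate b.
Row a is strictly dominated by row c (6>1); eliminate a.
Only (c, C) remains, with payoff 6.

6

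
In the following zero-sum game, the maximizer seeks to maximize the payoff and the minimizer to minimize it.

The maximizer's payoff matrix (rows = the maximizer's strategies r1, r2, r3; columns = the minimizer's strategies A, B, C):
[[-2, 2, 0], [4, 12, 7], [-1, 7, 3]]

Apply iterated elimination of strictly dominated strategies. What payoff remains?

4

Column B is strictly dominated by A for the minimizer (-2<2, 4<12, -1<7); eliminate B.
Row r1 is strictly dominated by row r2 (4>-2, 7>0); eliminate r1.
Row r3 is strictly dominated by row r2 (4>-1, 7>3); eliminate r3.
Column C is strictly dominated by A for the minimizer (4<7); eliminate C.
Only (r2, A) remains, with payoff 4.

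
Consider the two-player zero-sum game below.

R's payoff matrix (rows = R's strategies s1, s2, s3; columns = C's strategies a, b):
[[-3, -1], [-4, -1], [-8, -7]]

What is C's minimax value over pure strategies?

The worst case (largest entry) in each column is a: -3, b: -1.
The best (smallest) of these is -3.

-3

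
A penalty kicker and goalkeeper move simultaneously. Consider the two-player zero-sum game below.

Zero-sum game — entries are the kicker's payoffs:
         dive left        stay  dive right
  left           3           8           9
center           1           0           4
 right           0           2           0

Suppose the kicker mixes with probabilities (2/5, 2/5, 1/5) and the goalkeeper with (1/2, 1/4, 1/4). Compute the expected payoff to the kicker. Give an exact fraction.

Against (1/2, 1/4, 1/4), each row's expected payoff is left: 23/4; center: 3/2; right: 1/2.
Taking the (2/5, 2/5, 1/5)-weighted average: (2/5)·(23/4) + (2/5)·(3/2) + (1/5)·(1/2) = 3.

3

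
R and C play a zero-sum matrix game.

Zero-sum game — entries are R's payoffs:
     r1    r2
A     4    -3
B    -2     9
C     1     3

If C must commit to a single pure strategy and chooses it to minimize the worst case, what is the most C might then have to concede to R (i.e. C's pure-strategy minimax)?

4

The worst case (largest entry) in each column is r1: 4, r2: 9.
The best (smallest) of these is 4.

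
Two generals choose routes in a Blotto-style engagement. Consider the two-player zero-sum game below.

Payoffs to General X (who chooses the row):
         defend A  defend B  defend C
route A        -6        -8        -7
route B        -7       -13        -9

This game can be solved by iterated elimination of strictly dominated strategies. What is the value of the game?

Column defend A is strictly dominated by defend B for General Y (-8<-6, -13<-7); eliminate defend A.
Row route B is strictly dominated by row route A (-8>-13, -7>-9); eliminate route B.
Column defend C is strictly dominated by defend B for General Y (-8<-7); eliminate defend C.
Only (route A, defend B) remains, with payoff -8.

-8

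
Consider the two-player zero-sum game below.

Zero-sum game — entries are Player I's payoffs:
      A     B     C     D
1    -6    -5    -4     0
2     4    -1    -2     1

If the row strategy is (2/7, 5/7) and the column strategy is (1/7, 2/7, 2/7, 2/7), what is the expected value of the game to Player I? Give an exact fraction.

Against (1/7, 2/7, 2/7, 2/7), each row's expected payoff is 1: -24/7; 2: 0.
Taking the (2/7, 5/7)-weighted average: (2/7)·(-24/7) + (5/7)·(0) = -48/49.

-48/49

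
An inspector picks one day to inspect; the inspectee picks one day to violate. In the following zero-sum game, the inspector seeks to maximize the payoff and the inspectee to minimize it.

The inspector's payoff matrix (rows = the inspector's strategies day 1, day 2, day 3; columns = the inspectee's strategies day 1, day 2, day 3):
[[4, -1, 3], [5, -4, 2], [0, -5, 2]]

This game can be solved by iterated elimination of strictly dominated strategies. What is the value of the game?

-1

Column day 3 is strictly dominated by day 2 for the inspectee (-1<3, -4<2, -5<2); eliminate day 3.
Column day 1 is strictly dominated by day 2 for the inspectee (-1<4, -4<5, -5<0); eliminate day 1.
Row day 3 is strictly dominated by row day 1 (-1>-5); eliminate day 3.
Row day 2 is strictly dominated by row day 1 (-1>-4); eliminate day 2.
Only (day 1, day 2) remains, with payoff -1.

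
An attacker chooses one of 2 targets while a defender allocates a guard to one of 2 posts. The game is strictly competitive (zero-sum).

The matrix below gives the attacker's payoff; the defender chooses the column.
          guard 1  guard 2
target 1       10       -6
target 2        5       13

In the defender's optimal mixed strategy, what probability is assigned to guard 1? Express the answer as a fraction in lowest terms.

Row minima are -6 and 5, so the attacker's maximin is 5; column maxima are 10 and 13, so the defender's minimax is 10. These differ, so the equilibrium is in mixed strategies.
Let the defender play guard 1 with probability q. The attacker is indifferent when 10q − 6(1−q) = 5q + 13(1−q), giving q = 19/24.

19/24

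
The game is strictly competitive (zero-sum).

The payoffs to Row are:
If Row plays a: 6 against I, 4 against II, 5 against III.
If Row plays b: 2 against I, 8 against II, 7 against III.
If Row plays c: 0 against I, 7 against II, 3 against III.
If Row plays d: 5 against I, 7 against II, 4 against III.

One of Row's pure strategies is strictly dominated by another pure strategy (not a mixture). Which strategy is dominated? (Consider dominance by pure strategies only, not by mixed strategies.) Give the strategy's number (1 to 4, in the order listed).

Compare c with b: 2 > 0, 8 > 7, 7 > 3.
So b strictly dominates c for Row; c is strictly dominated.

3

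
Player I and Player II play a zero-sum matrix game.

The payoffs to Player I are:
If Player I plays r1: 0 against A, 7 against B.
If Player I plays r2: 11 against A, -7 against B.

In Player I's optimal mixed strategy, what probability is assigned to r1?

Row minima are 0 and -7, so Player I's maximin is 0; column maxima are 11 and 7, so Player II's minimax is 7. These differ, so the equilibrium is in mixed strategies.
Let Player I play r1 with probability p. Player II is indifferent when 11(1−p) = 7p − 7(1−p), giving p = 18/25.

18/25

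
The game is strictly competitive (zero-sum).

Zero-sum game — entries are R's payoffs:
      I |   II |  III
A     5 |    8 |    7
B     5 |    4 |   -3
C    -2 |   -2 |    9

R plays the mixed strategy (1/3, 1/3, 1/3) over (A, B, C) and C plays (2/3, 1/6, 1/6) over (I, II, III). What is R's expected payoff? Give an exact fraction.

Against (2/3, 1/6, 1/6), each row's expected payoff is A: 35/6; B: 7/2; C: -1/6.
Taking the (1/3, 1/3, 1/3)-weighted average: (1/3)·(35/6) + (1/3)·(7/2) + (1/3)·(-1/6) = 55/18.

55/18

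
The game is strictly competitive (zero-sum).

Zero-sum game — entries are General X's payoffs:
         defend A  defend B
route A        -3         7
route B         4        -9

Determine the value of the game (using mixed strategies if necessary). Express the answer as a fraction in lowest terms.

1/23

Row minima are -3 and -9, so General X's maximin is -3; column maxima are 4 and 7, so General Y's minimax is 4. These differ, so the equilibrium is in mixed strategies.
Let General X play route A with probability p. General Y is indifferent when −3p + 4(1−p) = 7p − 9(1−p), giving p = 13/23.
Let General Y play defend A with probability q. General X is indifferent when −3q + 7(1−q) = 4q − 9(1−q), giving q = 16/23.
The value is -3·(16/23) + (7)·(7/23) = 1/23.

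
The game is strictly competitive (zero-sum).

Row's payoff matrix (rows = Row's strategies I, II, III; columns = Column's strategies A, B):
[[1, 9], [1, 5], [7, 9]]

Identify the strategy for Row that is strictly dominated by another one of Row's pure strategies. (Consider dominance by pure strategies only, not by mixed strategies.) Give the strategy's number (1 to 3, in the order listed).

2

Compare II with III: 7 > 1, 9 > 5.
So III strictly dominates II for Row; II is strictly dominated.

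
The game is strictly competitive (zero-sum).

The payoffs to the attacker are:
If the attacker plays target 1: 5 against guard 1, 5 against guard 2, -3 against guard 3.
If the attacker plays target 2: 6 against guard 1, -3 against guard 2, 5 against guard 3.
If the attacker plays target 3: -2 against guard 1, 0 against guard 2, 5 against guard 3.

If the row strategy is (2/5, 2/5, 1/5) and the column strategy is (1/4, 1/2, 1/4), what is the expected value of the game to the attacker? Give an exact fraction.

37/20

Against (1/4, 1/2, 1/4), each row's expected payoff is target 1: 3; target 2: 5/4; target 3: 3/4.
Taking the (2/5, 2/5, 1/5)-weighted average: (2/5)·(3) + (2/5)·(5/4) + (1/5)·(3/4) = 37/20.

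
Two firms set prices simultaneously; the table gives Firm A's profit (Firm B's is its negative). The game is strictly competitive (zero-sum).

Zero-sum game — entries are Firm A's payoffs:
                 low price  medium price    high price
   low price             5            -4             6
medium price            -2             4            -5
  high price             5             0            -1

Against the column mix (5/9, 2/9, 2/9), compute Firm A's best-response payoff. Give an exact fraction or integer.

29/9

low price: (5)·(5/9) + (-4)·(2/9) + (6)·(2/9) = 29/9.
medium price: (-2)·(5/9) + (4)·(2/9) + (-5)·(2/9) = -4/3.
high price: (5)·(5/9) + (0)·(2/9) + (-1)·(2/9) = 23/9.
The best pure response is low price with expected payoff 29/9.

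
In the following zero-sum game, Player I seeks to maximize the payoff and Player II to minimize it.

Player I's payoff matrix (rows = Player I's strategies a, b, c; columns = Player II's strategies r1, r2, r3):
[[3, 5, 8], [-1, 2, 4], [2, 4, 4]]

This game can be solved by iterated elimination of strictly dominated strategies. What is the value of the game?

Row b is strictly dominated by row a (3>-1, 5>2, 8>4); eliminate b.
Column r2 is strictly dominated by r1 for Player II (3<5, 2<4); eliminate r2.
Row c is strictly dominated by row a (3>2, 8>4); eliminate c.
Column r3 is strictly dominated by r1 for Player II (3<8); eliminate r3.
Only (a, r1) remains, with payoff 3.

3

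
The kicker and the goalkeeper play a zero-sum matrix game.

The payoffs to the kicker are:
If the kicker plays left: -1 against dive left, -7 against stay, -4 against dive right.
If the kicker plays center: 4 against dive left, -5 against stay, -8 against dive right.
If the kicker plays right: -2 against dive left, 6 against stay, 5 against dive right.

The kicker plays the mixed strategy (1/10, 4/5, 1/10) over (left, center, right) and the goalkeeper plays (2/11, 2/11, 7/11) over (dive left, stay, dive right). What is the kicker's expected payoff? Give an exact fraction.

-93/22

Against (2/11, 2/11, 7/11), each row's expected payoff is left: -4; center: -58/11; right: 43/11.
Taking the (1/10, 4/5, 1/10)-weighted average: (1/10)·(-4) + (4/5)·(-58/11) + (1/10)·(43/11) = -93/22.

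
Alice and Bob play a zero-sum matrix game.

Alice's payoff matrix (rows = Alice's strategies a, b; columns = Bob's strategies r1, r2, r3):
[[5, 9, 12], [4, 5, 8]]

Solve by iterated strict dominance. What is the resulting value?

5

Column r2 is strictly dominated by r1 for Bob (5<9, 4<5); eliminate r2.
Row b is strictly dominated by row a (5>4, 12>8); eliminate b.
Column r3 is strictly dominated by r1 for Bob (5<12); eliminate r3.
Only (a, r1) remains, with payoff 5.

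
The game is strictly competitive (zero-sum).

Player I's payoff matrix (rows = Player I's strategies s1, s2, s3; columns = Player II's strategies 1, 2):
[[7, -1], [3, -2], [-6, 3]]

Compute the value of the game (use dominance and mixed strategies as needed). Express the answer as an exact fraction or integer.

Row s2 is strictly dominated by row s1, so Player I never plays it.
The remaining 2×2 game on (s1, s3) × (1, 2) has no saddle point. Let Player I play s1 with probability p; indifference gives 7p − 6(1−p) = −p + 3(1−p), so p = 9/17.
Similarly Player II's optimal q on 1 is 4/17, and the value is 7·(4/17) + (-1)·(13/17) = 15/17.

15/17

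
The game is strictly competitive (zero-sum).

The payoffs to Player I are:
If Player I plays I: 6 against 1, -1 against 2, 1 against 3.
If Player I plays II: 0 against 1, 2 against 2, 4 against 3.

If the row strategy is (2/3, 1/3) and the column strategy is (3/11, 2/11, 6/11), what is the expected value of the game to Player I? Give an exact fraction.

Against (3/11, 2/11, 6/11), each row's expected payoff is I: 2; II: 28/11.
Taking the (2/3, 1/3)-weighted average: (2/3)·(2) + (1/3)·(28/11) = 24/11.

24/11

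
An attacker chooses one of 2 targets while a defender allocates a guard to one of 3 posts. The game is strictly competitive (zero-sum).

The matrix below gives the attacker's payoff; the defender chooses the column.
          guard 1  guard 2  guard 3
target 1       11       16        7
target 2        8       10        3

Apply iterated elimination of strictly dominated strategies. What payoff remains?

Column guard 2 is strictly dominated by guard 1 for the defender (11<16, 8<10); eliminate guard 2.
Row target 2 is strictly dominated by row target 1 (11>8, 7>3); eliminate target 2.
Column guard 1 is strictly dominated by guard 3 for the defender (7<11); eliminate guard 1.
Only (target 1, guard 3) remains, with payoff 7.

7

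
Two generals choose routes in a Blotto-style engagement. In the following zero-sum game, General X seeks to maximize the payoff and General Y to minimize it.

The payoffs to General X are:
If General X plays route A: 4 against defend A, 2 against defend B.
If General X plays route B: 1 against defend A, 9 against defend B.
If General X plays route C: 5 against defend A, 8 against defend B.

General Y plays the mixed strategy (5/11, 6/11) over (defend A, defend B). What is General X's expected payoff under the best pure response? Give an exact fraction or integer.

73/11

route A: (4)·(5/11) + (2)·(6/11) = 32/11.
route B: (1)·(5/11) + (9)·(6/11) = 59/11.
route C: (5)·(5/11) + (8)·(6/11) = 73/11.
The best pure response is route C with expected payoff 73/11.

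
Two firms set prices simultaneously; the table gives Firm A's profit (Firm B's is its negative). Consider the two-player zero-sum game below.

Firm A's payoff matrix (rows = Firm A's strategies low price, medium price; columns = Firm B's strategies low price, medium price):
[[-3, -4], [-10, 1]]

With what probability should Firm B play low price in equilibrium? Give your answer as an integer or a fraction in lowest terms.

Row minima are -4 and -10, so Firm A's maximin is -4; column maxima are -3 and 1, so Firm B's minimax is -3. These differ, so the equilibrium is in mixed strategies.
Let Firm B play low price with probability q. Firm A is indifferent when −3q − 4(1−q) = −10q + (1−q), giving q = 5/12.

5/12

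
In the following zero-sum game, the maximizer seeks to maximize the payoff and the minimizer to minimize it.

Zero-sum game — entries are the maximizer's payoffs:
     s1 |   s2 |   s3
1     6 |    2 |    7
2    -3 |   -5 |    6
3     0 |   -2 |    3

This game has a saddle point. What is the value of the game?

Row minima: 2, -5, -2 → the maximizer's maximin is 2.
Column maxima: 6, 2, 7 → the minimizer's minimax is 2.
They coincide at (1, s2), so the value is 2.

2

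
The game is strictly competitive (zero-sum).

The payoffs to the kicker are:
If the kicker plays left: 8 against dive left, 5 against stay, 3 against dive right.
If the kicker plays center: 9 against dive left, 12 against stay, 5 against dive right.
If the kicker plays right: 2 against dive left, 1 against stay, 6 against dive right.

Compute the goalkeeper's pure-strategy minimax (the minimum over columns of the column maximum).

The worst case (largest entry) in each column is dive left: 9, stay: 12, dive right: 6.
The best (smallest) of these is 6.

6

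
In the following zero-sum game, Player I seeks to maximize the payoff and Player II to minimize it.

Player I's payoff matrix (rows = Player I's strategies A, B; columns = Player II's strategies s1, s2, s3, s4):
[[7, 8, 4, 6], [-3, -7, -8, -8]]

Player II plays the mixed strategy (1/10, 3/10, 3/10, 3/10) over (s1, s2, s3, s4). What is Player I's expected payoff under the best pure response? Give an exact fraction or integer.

A: (7)·(1/10) + (8)·(3/10) + (4)·(3/10) + (6)·(3/10) = 61/10.
B: (-3)·(1/10) + (-7)·(3/10) + (-8)·(3/10) + (-8)·(3/10) = -36/5.
The best pure response is A with expected payoff 61/10.

61/10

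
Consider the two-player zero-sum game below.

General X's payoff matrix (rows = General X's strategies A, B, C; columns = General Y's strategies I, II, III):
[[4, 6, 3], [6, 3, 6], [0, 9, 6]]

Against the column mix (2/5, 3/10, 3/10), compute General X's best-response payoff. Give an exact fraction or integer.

51/10

A: (4)·(2/5) + (6)·(3/10) + (3)·(3/10) = 43/10.
B: (6)·(2/5) + (3)·(3/10) + (6)·(3/10) = 51/10.
C: (0)·(2/5) + (9)·(3/10) + (6)·(3/10) = 9/2.
The best pure response is B with expected payoff 51/10.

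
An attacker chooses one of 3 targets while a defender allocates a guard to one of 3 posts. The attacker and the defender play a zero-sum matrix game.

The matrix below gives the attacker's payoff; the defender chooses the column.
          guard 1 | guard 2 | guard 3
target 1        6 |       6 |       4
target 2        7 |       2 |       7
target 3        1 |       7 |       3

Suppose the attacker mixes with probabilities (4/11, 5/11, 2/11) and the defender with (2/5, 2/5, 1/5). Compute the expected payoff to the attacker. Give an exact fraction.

Against (2/5, 2/5, 1/5), each row's expected payoff is target 1: 28/5; target 2: 5; target 3: 19/5.
Taking the (4/11, 5/11, 2/11)-weighted average: (4/11)·(28/5) + (5/11)·(5) + (2/11)·(19/5) = 5.

5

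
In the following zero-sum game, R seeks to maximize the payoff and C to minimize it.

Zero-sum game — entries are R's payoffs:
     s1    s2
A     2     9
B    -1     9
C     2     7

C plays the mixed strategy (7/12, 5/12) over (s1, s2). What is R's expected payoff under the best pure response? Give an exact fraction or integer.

59/12

A: (2)·(7/12) + (9)·(5/12) = 59/12.
B: (-1)·(7/12) + (9)·(5/12) = 19/6.
C: (2)·(7/12) + (7)·(5/12) = 49/12.
The best pure response is A with expected payoff 59/12.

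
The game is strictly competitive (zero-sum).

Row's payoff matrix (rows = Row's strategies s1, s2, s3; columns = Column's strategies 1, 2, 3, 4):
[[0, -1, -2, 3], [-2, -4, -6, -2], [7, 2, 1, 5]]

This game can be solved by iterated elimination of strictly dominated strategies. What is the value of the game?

Column 2 is strictly dominated by 3 for Column (-2<-1, -6<-4, 1<2); eliminate 2.
Column 1 is strictly dominated by 3 for Column (-2<0, -6<-2, 1<7); eliminate 1.
Column 4 is strictly dominated by 3 for Column (-2<3, -6<-2, 1<5); eliminate 4.
Row s1 is strictly dominated by row s3 (1>-2); eliminate s1.
Row s2 is strictly dominated by row s3 (1>-6); eliminate s2.
Only (s3, 3) remains, with payoff 1.

1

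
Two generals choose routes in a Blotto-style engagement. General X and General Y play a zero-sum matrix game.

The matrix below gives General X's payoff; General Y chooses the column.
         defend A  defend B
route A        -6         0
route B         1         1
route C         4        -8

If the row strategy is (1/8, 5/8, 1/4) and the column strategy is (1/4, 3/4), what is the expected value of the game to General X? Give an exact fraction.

-13/16

Against (1/4, 3/4), each row's expected payoff is route A: -3/2; route B: 1; route C: -5.
Taking the (1/8, 5/8, 1/4)-weighted average: (1/8)·(-3/2) + (5/8)·(1) + (1/4)·(-5) = -13/16.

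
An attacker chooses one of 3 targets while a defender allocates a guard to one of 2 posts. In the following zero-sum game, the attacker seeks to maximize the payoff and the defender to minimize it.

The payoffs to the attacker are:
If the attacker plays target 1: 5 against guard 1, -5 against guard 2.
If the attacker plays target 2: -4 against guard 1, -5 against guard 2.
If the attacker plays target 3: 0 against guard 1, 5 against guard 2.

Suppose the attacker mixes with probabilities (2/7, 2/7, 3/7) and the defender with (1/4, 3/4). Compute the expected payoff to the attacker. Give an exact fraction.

Against (1/4, 3/4), each row's expected payoff is target 1: -5/2; target 2: -19/4; target 3: 15/4.
Taking the (2/7, 2/7, 3/7)-weighted average: (2/7)·(-5/2) + (2/7)·(-19/4) + (3/7)·(15/4) = -13/28.

-13/28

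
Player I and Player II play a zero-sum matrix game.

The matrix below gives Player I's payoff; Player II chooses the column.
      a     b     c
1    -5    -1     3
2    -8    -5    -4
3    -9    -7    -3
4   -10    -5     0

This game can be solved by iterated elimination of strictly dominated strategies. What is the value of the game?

Row 3 is strictly dominated by row 1 (-5>-9, -1>-7, 3>-3); eliminate 3.
Column b is strictly dominated by a for Player II (-5<-1, -8<-5, -10<-5); eliminate b.
Column c is strictly dominated by a for Player II (-5<3, -8<-4, -10<0); eliminate c.
Row 4 is strictly dominated by row 1 (-5>-10); eliminate 4.
Row 2 is strictly dominated by row 1 (-5>-8); eliminate 2.
Only (1, a) remains, with payoff -5.

-5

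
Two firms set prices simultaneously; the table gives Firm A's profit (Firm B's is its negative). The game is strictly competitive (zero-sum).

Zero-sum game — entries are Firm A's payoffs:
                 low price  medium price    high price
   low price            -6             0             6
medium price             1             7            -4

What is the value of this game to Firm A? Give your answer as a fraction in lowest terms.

Column medium price is strictly dominated by low price for Firm B (it gives Firm A more in every row).
The remaining 2×2 game on (low price, medium price) × (low price, high price) has no saddle point. Let Firm A play low price with probability p; indifference gives −6p + (1−p) = 6p − 4(1−p), so p = 5/17.
Similarly Firm B's optimal q on low price is 10/17, and the value is -6·(10/17) + (6)·(7/17) = -18/17.

-18/17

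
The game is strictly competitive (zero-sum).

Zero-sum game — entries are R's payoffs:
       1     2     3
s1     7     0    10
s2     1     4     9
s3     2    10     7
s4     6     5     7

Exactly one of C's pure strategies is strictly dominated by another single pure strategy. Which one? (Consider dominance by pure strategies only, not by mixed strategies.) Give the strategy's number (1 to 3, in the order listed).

C prefers columns that give R less. Compare 3 with 1: 7 < 10, 1 < 9, 2 < 7, 6 < 7.
So 1 strictly dominates 3 for C; 3 is strictly dominated.

3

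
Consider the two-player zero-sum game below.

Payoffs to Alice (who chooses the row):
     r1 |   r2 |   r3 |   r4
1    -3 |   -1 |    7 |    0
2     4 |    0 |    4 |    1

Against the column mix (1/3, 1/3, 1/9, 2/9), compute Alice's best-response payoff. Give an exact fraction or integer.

2

1: (-3)·(1/3) + (-1)·(1/3) + (7)·(1/9) + (0)·(2/9) = -5/9.
2: (4)·(1/3) + (0)·(1/3) + (4)·(1/9) + (1)·(2/9) = 2.
The best pure response is 2 with expected payoff 2.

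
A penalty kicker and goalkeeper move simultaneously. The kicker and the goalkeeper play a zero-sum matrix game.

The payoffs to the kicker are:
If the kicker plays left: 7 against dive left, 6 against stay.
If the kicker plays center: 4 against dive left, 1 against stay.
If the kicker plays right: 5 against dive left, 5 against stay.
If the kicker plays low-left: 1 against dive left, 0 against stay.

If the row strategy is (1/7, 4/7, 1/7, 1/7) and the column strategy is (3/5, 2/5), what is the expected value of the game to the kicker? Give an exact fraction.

Against (3/5, 2/5), each row's expected payoff is left: 33/5; center: 14/5; right: 5; low-left: 3/5.
Taking the (1/7, 4/7, 1/7, 1/7)-weighted average: (1/7)·(33/5) + (4/7)·(14/5) + (1/7)·(5) + (1/7)·(3/5) = 117/35.

117/35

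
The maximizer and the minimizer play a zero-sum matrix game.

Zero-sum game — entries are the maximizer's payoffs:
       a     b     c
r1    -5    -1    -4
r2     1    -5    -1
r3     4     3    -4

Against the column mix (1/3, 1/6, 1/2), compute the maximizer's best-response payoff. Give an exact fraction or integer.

-1/6

r1: (-5)·(1/3) + (-1)·(1/6) + (-4)·(1/2) = -23/6.
r2: (1)·(1/3) + (-5)·(1/6) + (-1)·(1/2) = -1.
r3: (4)·(1/3) + (3)·(1/6) + (-4)·(1/2) = -1/6.
The best pure response is r3 with expected payoff -1/6.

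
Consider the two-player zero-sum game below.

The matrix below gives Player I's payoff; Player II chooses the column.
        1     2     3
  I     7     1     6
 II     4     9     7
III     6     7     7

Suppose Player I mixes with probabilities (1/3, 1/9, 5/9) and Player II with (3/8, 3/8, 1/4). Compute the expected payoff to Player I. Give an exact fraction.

71/12

Against (3/8, 3/8, 1/4), each row's expected payoff is I: 9/2; II: 53/8; III: 53/8.
Taking the (1/3, 1/9, 5/9)-weighted average: (1/3)·(9/2) + (1/9)·(53/8) + (5/9)·(53/8) = 71/12.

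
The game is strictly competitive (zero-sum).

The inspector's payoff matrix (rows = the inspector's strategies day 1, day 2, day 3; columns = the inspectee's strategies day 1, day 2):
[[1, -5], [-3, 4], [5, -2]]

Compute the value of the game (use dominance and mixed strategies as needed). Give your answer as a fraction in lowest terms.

1

Row day 1 is strictly dominated by row day 3, so the inspector never plays it.
The remaining 2×2 game on (day 2, day 3) × (day 1, day 2) has no saddle point. Let the inspector play day 2 with probability p; indifference gives −3p + 5(1−p) = 4p − 2(1−p), so p = 1/2.
Similarly the inspectee's optimal q on day 1 is 3/7, and the value is -3·(3/7) + (4)·(4/7) = 1.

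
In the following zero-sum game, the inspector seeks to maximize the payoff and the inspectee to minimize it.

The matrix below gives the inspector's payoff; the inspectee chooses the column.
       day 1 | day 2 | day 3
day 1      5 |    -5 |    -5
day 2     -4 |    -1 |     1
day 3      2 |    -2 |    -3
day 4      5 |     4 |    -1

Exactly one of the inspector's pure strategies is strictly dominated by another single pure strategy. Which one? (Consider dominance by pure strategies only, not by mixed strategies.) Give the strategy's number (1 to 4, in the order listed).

3

Compare day 3 with day 4: 5 > 2, 4 > -2, -1 > -3.
So day 4 strictly dominates day 3 for the inspector; day 3 is strictly dominated.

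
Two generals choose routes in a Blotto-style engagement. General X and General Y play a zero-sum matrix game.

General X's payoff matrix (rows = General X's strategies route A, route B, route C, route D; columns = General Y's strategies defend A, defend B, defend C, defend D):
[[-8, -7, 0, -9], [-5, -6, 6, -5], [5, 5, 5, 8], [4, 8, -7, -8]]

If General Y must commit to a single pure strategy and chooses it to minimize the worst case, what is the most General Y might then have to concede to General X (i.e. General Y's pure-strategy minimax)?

The worst case (largest entry) in each column is defend A: 5, defend B: 8, defend C: 6, defend D: 8.
The best (smallest) of these is 5.

5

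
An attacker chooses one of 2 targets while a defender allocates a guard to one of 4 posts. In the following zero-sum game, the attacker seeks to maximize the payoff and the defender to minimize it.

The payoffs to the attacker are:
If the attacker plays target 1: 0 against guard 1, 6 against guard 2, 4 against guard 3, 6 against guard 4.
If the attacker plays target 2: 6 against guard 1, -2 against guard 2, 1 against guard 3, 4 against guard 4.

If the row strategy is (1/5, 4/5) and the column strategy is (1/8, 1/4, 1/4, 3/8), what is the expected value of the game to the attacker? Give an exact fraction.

Against (1/8, 1/4, 1/4, 3/8), each row's expected payoff is target 1: 19/4; target 2: 2.
Taking the (1/5, 4/5)-weighted average: (1/5)·(19/4) + (4/5)·(2) = 51/20.

51/20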